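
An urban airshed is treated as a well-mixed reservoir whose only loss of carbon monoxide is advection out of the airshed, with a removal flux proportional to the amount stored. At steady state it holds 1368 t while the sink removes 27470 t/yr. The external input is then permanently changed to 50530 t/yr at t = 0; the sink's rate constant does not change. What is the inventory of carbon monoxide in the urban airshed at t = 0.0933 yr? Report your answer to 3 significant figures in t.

2340 t

The sink rate constant is k = F₀/M₀ = 27470/1368 = 20.08 yr⁻¹.
Solving dM/dt = F₁ − kM with M(0) = M₀ gives M(t) = F₁/k + (M₀ − F₁/k)·e^(−kt).
F₁/k = 50530/20.08 = 2516.4 t; kt = 20.08 × 0.0933 = 1.874, e^(−kt) = 0.1536.
M(0.0933) = 2516.4 + (1368 − 2516.4) × 0.1536 = 2516.4 − 176.4 = 2340.0 t.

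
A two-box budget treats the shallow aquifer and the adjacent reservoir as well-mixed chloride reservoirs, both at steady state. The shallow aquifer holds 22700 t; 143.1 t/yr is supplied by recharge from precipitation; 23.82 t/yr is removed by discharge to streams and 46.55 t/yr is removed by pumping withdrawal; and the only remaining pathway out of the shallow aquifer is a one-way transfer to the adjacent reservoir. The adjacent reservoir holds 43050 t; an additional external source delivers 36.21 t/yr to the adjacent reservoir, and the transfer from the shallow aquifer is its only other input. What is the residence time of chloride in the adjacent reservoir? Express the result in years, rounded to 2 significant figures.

400 yr

Balance the shallow aquifer: ΣF_in = 143.10 t/yr.
Transfer to the adjacent reservoir = ΣF_in − (23.82 + 46.55) = 72.730 t/yr.
Total input to the adjacent reservoir = 72.730 + 36.21 = 108.94 t/yr; at steady state this equals its total output.
τ = M / F = 43050 / 108.94 = 395.2 yr.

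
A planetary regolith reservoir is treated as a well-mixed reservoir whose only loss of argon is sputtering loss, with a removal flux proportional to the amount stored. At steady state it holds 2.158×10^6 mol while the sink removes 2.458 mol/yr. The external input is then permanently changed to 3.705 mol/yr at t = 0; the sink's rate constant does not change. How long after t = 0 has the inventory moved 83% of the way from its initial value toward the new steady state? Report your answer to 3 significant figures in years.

τ = M₀/F₀ = 2.158×10^6/2.458 = 877900 yr.
The remaining gap fraction is e^(−t/τ); 83% covered ⇒ e^(−t/τ) = 0.170.
t = −τ ln(0.170) = 877900 × 1.772 = 1.556×10^6 yr.

1.56×10^6 yr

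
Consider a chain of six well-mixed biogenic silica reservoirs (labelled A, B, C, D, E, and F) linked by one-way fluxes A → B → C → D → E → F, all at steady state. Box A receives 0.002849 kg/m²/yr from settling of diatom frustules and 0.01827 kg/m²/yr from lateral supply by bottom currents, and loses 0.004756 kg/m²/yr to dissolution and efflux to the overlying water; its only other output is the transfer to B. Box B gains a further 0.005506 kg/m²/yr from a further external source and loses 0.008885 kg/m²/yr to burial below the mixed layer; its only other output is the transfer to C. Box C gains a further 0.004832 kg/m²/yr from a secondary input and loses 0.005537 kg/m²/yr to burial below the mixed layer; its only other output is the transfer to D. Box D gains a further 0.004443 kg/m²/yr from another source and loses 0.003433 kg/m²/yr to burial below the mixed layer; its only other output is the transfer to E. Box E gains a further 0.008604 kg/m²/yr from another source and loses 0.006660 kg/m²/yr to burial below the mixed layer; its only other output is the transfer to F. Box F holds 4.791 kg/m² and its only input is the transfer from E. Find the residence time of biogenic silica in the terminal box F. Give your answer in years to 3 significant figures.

Box A: F(A→B) = (0.002849 + 0.01827) − 0.004756 = 0.016363 kg/m²/yr.
Box B: F(B→C) = (0.016363 + 0.005506) − 0.008885 = 0.012984 kg/m²/yr.
Box C: F(C→D) = (0.012984 + 0.004832) − 0.005537 = 0.012279 kg/m²/yr.
Box D: F(D→E) = (0.012279 + 0.004443) − 0.003433 = 0.013289 kg/m²/yr.
Box E: F(E→F) = (0.013289 + 0.008604) − 0.006660 = 0.015233 kg/m²/yr.
Box F throughput = its input = 0.015233 kg/m²/yr; τ = 4.791 / 0.015233 = 314.5 yr.

315 yr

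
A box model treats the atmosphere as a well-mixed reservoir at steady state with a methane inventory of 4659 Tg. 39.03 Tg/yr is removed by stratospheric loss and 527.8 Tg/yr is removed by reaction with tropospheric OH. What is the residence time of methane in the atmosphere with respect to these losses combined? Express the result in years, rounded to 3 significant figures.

8.22 yr

Total removal = 39.03 + 527.8 = 566.83 Tg/yr.
τ = M / ΣF_out = 4659 / 566.83 = 8.219 yr.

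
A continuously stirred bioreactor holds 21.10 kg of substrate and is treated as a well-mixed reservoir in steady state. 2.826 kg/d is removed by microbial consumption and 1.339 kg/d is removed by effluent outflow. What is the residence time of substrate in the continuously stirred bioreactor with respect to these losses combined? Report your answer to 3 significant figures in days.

Total removal = 2.826 + 1.339 = 4.1650 kg/d.
τ = M / ΣF_out = 21.10 / 4.1650 = 5.066 d.

5.07 d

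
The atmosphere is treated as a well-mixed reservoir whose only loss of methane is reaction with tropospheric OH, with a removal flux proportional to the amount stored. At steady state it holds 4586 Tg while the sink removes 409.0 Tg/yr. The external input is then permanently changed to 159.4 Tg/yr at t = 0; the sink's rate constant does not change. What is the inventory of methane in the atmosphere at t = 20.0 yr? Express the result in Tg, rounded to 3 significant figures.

2260 Tg

The sink rate constant is k = F₀/M₀ = 409.0/4586 = 0.08918 yr⁻¹.
Solving dM/dt = F₁ − kM with M(0) = M₀ gives M(t) = F₁/k + (M₀ − F₁/k)·e^(−kt).
F₁/k = 159.4/0.08918 = 1787.3 Tg; kt = 0.08918 × 20.0 = 1.784, e^(−kt) = 0.1680.
M(20.0) = 1787.3 + (4586 − 1787.3) × 0.1680 = 1787.3 + 470.2 = 2257.5 Tg.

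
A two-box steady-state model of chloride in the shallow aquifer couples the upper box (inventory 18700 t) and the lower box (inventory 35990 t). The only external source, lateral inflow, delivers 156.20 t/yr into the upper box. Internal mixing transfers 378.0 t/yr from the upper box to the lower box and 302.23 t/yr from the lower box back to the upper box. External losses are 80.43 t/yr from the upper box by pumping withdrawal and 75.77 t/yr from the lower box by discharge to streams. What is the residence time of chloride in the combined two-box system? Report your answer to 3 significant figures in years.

Residence time in the combined system uses the total inventory and the total *external* removal — internal exchanges between the two boxes cancel.
M_total = 18700 + 35990 = 54690 t.
ΣF_external_out = 80.43 + 75.77 = 156.20 t/yr.
τ = M_total / ΣF_ext = 54690 / 156.20 = 350.1 yr.

350 yr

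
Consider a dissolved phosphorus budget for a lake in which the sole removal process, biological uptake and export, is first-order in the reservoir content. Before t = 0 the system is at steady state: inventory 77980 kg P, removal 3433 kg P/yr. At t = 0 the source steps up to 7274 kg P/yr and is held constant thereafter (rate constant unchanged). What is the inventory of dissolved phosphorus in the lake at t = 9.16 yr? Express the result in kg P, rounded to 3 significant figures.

107000 kg P

Residence time τ = M₀/F₀ = 22.71 yr. The eventual steady state is M_∞ = M₀·(F₁/F₀) = 77980 × 7274/3433 = 165230 kg P.
The anomaly ΔM(t) = M(t) − M_∞ decays as ΔM₀·e^(−t/τ) with ΔM₀ = 77980 − 165230 = −87250 kg P.
At t = 9.16 yr, e^(−t/τ) = e^(−0.4033) = 0.6681, so ΔM = −58290 kg P and M = 165230 − 58290 = 106930 kg P.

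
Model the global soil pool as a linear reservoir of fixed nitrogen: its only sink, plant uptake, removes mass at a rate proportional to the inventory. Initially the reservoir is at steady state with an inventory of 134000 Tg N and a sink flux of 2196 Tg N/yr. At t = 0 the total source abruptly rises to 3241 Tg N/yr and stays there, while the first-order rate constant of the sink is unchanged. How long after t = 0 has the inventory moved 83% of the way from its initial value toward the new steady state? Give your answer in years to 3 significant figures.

τ = M₀/F₀ = 134000/2196 = 61.02 yr.
The remaining gap fraction is e^(−t/τ); 83% covered ⇒ e^(−t/τ) = 0.170.
t = −τ ln(0.170) = 61.02 × 1.772 = 108.1 yr.

108 yr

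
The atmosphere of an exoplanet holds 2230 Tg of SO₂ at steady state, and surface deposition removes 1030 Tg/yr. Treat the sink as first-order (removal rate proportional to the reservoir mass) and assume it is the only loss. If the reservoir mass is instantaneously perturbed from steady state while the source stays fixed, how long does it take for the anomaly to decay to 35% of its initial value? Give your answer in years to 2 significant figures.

For a linear reservoir the anomaly decays as exp(−t/τ) with τ = M/F = 2230/1030 = 2.165 yr.
exp(−t/τ) = 0.35 ⇒ t = −τ ln(0.35) = 2.165 × 1.050 = 2.273 yr.

2.3 yr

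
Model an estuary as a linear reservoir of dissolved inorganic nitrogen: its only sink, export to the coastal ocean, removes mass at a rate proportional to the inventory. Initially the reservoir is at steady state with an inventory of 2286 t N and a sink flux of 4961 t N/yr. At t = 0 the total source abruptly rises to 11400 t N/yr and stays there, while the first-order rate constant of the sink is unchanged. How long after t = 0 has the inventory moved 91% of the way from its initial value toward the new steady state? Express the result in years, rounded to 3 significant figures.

τ = M₀/F₀ = 2286/4961 = 0.4608 yr.
The remaining gap fraction is e^(−t/τ); 91% covered ⇒ e^(−t/τ) = 0.0900.
t = −τ ln(0.0900) = 0.4608 × 2.408 = 1.110 yr.

1.11 yr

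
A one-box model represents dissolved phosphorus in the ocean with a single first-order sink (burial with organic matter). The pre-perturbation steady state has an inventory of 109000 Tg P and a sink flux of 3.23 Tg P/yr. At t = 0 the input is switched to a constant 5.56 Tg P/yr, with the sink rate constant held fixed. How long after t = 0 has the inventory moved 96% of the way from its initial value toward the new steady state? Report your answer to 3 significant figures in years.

109000 yr

τ = M₀/F₀ = 109000/3.23 = 33750 yr.
The remaining gap fraction is e^(−t/τ); 96% covered ⇒ e^(−t/τ) = 0.0400.
t = −τ ln(0.0400) = 33750 × 3.219 = 108600 yr.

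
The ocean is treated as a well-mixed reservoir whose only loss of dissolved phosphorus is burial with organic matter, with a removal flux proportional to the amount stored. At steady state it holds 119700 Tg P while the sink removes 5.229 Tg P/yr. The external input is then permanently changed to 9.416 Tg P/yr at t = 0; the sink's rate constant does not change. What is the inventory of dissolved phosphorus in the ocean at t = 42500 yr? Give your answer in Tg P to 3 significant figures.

201000 Tg P

Residence time τ = M₀/F₀ = 22890 yr. The eventual steady state is M_∞ = M₀·(F₁/F₀) = 119700 × 9.416/5.229 = 215550 Tg P.
The anomaly ΔM(t) = M(t) − M_∞ decays as ΔM₀·e^(−t/τ) with ΔM₀ = 119700 − 215550 = −95850 Tg P.
At t = 42500 yr, e^(−t/τ) = e^(−1.857) = 0.1562, so ΔM = −14970 Tg P and M = 215550 − 14970 = 200580 Tg P.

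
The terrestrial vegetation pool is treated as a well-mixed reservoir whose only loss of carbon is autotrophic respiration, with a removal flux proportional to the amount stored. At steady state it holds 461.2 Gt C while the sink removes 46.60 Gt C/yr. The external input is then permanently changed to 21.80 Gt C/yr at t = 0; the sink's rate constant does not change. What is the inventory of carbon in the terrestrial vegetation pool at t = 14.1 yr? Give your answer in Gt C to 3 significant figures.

275 Gt C

τ = M₀/F₀ = 461.2/46.60 = 9.897 yr; rate constant k = 1/τ.
New steady state M_∞ = F₁/k = F₁·τ = 21.80 × 9.897 = 215.75 Gt C.
M(t) = M_∞ + (M₀ − M_∞)·e^(−t/τ); t/τ = 14.1/9.897 = 1.425, so e^(−t/τ) = 0.2406.
M(t) = 215.75 + 245.4 × 0.2406 = 274.81 Gt C.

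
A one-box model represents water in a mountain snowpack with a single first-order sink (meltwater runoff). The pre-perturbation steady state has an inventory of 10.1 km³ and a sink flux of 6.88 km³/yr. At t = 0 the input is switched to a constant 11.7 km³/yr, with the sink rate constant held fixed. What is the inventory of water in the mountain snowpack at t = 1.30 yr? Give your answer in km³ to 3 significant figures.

Residence time τ = M₀/F₀ = 1.468 yr. The eventual steady state is M_∞ = M₀·(F₁/F₀) = 10.1 × 11.7/6.88 = 17.176 km³.
The anomaly ΔM(t) = M(t) − M_∞ decays as ΔM₀·e^(−t/τ) with ΔM₀ = 10.1 − 17.176 = −7.076 km³.
At t = 1.30 yr, e^(−t/τ) = e^(−0.8855) = 0.4125, so ΔM = −2.919 km³ and M = 17.176 − 2.919 = 14.257 km³.

14.3 km³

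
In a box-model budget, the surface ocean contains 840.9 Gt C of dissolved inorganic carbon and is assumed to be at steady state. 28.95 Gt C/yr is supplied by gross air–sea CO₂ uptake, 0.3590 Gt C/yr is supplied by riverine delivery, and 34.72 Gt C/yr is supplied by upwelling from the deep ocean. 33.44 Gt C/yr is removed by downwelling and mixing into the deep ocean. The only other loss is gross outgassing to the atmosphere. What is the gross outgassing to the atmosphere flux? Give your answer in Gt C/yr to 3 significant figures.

At steady state ΣF_in = ΣF_out.
ΣF_in = 28.95 + 0.3590 + 34.72 = 64.029 Gt C/yr.
Gross outgassing to the atmosphere flux = ΣF_in − (33.44) = 64.029 − 33.44 = 30.59 Gt C/yr.

30.6 Gt C/yr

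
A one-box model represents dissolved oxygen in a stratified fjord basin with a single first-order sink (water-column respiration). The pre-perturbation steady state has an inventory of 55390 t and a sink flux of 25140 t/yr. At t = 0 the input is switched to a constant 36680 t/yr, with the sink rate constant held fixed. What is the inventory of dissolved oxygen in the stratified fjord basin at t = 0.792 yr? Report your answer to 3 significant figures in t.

63100 t

Residence time τ = M₀/F₀ = 2.203 yr. The eventual steady state is M_∞ = M₀·(F₁/F₀) = 55390 × 36680/25140 = 80816 t.
The anomaly ΔM(t) = M(t) − M_∞ decays as ΔM₀·e^(−t/τ) with ΔM₀ = 55390 − 80816 = −25430 t.
At t = 0.792 yr, e^(−t/τ) = e^(−0.3595) = 0.6980, so ΔM = −17750 t and M = 80816 − 17750 = 63067 t.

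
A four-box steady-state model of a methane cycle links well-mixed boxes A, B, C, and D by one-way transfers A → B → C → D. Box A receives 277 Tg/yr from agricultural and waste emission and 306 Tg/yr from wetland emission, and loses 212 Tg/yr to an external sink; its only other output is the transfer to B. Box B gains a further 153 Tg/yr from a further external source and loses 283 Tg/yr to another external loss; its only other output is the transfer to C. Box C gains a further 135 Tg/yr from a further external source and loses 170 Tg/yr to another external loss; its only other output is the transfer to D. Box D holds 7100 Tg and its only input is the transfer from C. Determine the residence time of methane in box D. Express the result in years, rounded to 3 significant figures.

34.5 yr

Box A: F(A→B) = (277 + 306) − 212 = 371.00 Tg/yr.
Box B: F(B→C) = (371.00 + 153) − 283 = 241.00 Tg/yr.
Box C: F(C→D) = (241.00 + 135) − 170 = 206.00 Tg/yr.
Box D throughput = its input = 206.00 Tg/yr; τ = 7100 / 206.00 = 34.47 yr.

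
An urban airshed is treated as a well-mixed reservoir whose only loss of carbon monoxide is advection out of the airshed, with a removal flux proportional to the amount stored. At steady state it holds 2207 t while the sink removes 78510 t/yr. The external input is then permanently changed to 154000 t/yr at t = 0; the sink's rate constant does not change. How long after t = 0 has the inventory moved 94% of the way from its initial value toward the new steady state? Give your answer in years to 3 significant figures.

τ = M₀/F₀ = 2207/78510 = 0.02811 yr.
The remaining gap fraction is e^(−t/τ); 94% covered ⇒ e^(−t/τ) = 0.0600.
t = −τ ln(0.0600) = 0.02811 × 2.813 = 0.07909 yr.

0.0791 yr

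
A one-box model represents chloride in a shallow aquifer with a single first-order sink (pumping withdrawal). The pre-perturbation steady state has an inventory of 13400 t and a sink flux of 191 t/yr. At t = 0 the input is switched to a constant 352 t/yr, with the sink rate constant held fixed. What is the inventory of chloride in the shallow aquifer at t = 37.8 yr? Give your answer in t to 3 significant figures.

Residence time τ = M₀/F₀ = 70.16 yr. The eventual steady state is M_∞ = M₀·(F₁/F₀) = 13400 × 352/191 = 24695 t.
The anomaly ΔM(t) = M(t) − M_∞ decays as ΔM₀·e^(−t/τ) with ΔM₀ = 13400 − 24695 = −11300 t.
At t = 37.8 yr, e^(−t/τ) = e^(−0.5388) = 0.5835, so ΔM = −6590 t and M = 24695 − 6590 = 18105 t.

18100 t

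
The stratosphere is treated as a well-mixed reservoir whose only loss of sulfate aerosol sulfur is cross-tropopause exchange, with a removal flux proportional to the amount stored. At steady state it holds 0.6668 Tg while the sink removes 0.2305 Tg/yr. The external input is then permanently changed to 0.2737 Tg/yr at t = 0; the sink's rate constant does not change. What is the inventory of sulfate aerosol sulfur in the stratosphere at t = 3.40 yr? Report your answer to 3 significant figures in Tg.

τ = M₀/F₀ = 0.6668/0.2305 = 2.893 yr; rate constant k = 1/τ.
New steady state M_∞ = F₁/k = F₁·τ = 0.2737 × 2.893 = 0.79177 Tg.
M(t) = M_∞ + (M₀ − M_∞)·e^(−t/τ); t/τ = 3.40/2.893 = 1.175, so e^(−t/τ) = 0.3087.
M(t) = 0.79177 − 0.1250 × 0.3087 = 0.75319 Tg.

0.753 Tg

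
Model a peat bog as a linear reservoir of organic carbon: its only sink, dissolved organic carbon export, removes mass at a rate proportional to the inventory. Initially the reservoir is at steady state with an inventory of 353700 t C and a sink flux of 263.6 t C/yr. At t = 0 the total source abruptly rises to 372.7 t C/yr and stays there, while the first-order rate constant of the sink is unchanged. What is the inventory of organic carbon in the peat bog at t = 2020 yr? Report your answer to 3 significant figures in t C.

τ = M₀/F₀ = 353700/263.6 = 1342 yr; rate constant k = 1/τ.
New steady state M_∞ = F₁/k = F₁·τ = 372.7 × 1342 = 500090 t C.
M(t) = M_∞ + (M₀ − M_∞)·e^(−t/τ); t/τ = 2020/1342 = 1.505, so e^(−t/τ) = 0.2219.
M(t) = 500090 − 146400 × 0.2219 = 467600 t C.

468000 t C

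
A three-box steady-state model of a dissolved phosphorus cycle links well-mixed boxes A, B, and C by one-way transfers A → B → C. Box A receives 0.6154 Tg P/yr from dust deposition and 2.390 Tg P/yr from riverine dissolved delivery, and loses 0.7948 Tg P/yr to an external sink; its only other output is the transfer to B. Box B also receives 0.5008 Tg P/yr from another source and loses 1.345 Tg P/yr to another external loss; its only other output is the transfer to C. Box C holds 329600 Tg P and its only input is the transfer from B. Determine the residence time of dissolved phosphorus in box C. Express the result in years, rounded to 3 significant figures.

Box A: F(A→B) = (0.6154 + 2.390) − 0.7948 = 2.2106 Tg P/yr.
Box B: F(B→C) = (2.2106 + 0.5008) − 1.345 = 1.3664 Tg P/yr.
Box C throughput = its input = 1.3664 Tg P/yr; τ = 329600 / 1.3664 = 241200 yr.

241000 yr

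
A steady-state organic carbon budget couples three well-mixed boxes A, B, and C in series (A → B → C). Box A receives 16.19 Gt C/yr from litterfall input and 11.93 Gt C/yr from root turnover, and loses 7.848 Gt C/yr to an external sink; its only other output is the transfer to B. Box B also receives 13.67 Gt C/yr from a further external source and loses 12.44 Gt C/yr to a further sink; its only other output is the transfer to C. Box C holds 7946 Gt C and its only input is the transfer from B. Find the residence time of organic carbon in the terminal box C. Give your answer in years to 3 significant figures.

370 yr

Box A: F(A→B) = (16.19 + 11.93) − 7.848 = 20.272 Gt C/yr.
Box B: F(B→C) = (20.272 + 13.67) − 12.44 = 21.502 Gt C/yr.
Box C throughput = its input = 21.502 Gt C/yr; τ = 7946 / 21.502 = 369.5 yr.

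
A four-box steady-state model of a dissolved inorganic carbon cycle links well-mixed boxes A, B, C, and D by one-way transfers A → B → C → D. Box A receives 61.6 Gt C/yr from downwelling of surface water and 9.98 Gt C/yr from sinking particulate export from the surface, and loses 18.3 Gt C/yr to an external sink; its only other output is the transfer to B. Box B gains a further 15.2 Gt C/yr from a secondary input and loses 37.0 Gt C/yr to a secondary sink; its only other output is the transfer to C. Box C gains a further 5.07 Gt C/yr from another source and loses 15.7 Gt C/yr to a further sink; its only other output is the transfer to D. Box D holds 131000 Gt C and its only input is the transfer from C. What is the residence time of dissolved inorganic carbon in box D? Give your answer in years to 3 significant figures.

Box A: F(A→B) = (61.6 + 9.98) − 18.3 = 53.280 Gt C/yr.
Box B: F(B→C) = (53.280 + 15.2) − 37.0 = 31.480 Gt C/yr.
Box C: F(C→D) = (31.480 + 5.07) − 15.7 = 20.850 Gt C/yr.
Box D throughput = its input = 20.850 Gt C/yr; τ = 131000 / 20.850 = 6283 yr.

6280 yr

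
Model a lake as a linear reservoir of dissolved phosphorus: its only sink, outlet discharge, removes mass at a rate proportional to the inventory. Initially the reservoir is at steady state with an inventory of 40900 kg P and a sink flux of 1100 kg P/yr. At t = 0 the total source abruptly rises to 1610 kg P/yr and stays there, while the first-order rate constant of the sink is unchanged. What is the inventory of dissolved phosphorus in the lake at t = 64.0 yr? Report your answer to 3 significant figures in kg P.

τ = M₀/F₀ = 40900/1100 = 37.18 yr; rate constant k = 1/τ.
New steady state M_∞ = F₁/k = F₁·τ = 1610 × 37.18 = 59863 kg P.
M(t) = M_∞ + (M₀ − M_∞)·e^(−t/τ); t/τ = 64.0/37.18 = 1.721, so e^(−t/τ) = 0.1788.
M(t) = 59863 − 18960 × 0.1788 = 56471 kg P.

56500 kg P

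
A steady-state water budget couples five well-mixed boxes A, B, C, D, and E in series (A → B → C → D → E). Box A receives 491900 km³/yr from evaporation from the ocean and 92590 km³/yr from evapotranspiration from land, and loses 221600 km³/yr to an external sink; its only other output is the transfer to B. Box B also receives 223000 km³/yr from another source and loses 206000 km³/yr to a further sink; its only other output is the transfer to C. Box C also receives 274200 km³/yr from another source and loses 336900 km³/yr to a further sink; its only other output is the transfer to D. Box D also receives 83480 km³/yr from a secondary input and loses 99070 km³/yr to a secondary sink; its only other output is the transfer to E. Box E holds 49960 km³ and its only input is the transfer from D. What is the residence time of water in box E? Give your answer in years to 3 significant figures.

Box A: F(A→B) = (491900 + 92590) − 221600 = 362890 km³/yr.
Box B: F(B→C) = (362890 + 223000) − 206000 = 379890 km³/yr.
Box C: F(C→D) = (379890 + 274200) − 336900 = 317190 km³/yr.
Box D: F(D→E) = (317190 + 83480) − 99070 = 301600 km³/yr.
Box E throughput = its input = 301600 km³/yr; τ = 49960 / 301600 = 0.1656 yr.

0.166 yr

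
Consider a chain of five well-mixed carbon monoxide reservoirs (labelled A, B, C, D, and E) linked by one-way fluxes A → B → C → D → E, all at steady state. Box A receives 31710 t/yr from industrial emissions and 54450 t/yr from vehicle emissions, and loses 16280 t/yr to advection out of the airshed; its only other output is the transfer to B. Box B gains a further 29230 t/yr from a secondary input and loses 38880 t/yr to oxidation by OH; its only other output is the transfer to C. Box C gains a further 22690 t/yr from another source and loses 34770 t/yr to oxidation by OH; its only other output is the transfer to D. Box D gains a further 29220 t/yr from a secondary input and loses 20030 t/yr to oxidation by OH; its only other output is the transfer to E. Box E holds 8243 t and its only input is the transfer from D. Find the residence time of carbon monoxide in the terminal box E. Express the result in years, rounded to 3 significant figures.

0.144 yr

Box A: F(A→B) = (31710 + 54450) − 16280 = 69880 t/yr.
Box B: F(B→C) = (69880 + 29230) − 38880 = 60230 t/yr.
Box C: F(C→D) = (60230 + 22690) − 34770 = 48150 t/yr.
Box D: F(D→E) = (48150 + 29220) − 20030 = 57340 t/yr.
Box E throughput = its input = 57340 t/yr; τ = 8243 / 57340 = 0.1438 yr.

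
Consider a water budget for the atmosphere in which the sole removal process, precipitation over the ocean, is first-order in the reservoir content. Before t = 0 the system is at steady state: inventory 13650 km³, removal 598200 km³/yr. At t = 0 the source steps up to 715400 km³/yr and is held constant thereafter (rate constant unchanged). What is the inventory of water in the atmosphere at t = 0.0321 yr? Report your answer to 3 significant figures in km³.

Residence time τ = M₀/F₀ = 0.02282 yr. The eventual steady state is M_∞ = M₀·(F₁/F₀) = 13650 × 715400/598200 = 16324 km³.
The anomaly ΔM(t) = M(t) − M_∞ decays as ΔM₀·e^(−t/τ) with ΔM₀ = 13650 − 16324 = −2674 km³.
At t = 0.0321 yr, e^(−t/τ) = e^(−1.407) = 0.2449, so ΔM = −655.0 km³ and M = 16324 − 655.0 = 15669 km³.

15700 km³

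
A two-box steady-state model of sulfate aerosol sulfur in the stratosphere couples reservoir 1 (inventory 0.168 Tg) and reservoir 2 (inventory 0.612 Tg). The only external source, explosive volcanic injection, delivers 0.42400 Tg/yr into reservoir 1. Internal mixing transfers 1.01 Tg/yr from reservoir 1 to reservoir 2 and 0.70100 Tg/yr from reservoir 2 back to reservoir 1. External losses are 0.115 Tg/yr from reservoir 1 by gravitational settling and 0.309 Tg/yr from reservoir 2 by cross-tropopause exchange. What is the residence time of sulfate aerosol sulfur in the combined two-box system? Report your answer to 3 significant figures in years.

For the system as a whole, the A↔B exchange is internal and contributes nothing to the throughput; only the external sinks remove mass.
M_total = 0.168 + 0.612 = 0.78000 Tg.
ΣF_external_out = 0.115 + 0.309 = 0.42400 Tg/yr.
τ = M_total / ΣF_ext = 0.78000 / 0.42400 = 1.840 yr.

1.84 yr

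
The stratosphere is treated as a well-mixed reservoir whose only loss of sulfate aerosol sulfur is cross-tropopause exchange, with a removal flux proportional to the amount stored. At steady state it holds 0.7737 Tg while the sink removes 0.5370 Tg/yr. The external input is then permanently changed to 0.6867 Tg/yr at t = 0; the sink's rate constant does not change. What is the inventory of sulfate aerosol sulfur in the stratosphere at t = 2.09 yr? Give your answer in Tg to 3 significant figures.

Residence time τ = M₀/F₀ = 1.441 yr. The eventual steady state is M_∞ = M₀·(F₁/F₀) = 0.7737 × 0.6867/0.5370 = 0.98939 Tg.
The anomaly ΔM(t) = M(t) − M_∞ decays as ΔM₀·e^(−t/τ) with ΔM₀ = 0.7737 − 0.98939 = −0.2157 Tg.
At t = 2.09 yr, e^(−t/τ) = e^(−1.451) = 0.2344, so ΔM = −0.05056 Tg and M = 0.98939 − 0.05056 = 0.93882 Tg.

0.939 Tg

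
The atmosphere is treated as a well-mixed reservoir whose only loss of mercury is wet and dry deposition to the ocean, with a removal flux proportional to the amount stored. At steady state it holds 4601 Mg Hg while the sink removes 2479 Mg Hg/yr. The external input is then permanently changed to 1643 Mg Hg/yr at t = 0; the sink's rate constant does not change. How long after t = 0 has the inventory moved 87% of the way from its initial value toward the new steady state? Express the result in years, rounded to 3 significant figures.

3.79 yr

τ = M₀/F₀ = 4601/2479 = 1.856 yr.
The remaining gap fraction is e^(−t/τ); 87% covered ⇒ e^(−t/τ) = 0.130.
t = −τ ln(0.130) = 1.856 × 2.040 = 3.787 yr.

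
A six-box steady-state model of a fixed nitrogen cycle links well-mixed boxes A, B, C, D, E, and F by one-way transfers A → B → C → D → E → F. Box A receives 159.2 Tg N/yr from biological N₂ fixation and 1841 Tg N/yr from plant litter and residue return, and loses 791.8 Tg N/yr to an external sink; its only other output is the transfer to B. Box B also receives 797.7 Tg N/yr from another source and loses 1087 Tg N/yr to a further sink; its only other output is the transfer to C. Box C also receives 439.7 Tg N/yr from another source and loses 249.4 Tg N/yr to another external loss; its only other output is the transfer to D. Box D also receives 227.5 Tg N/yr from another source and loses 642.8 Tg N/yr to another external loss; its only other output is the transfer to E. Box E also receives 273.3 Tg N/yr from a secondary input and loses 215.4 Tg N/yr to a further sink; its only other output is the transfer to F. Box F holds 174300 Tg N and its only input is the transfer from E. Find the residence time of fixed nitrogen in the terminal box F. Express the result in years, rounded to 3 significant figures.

Box A: F(A→B) = (159.2 + 1841) − 791.8 = 1208.4 Tg N/yr.
Box B: F(B→C) = (1208.4 + 797.7) − 1087 = 919.10 Tg N/yr.
Box C: F(C→D) = (919.10 + 439.7) − 249.4 = 1109.4 Tg N/yr.
Box D: F(D→E) = (1109.4 + 227.5) − 642.8 = 694.10 Tg N/yr.
Box E: F(E→F) = (694.10 + 273.3) − 215.4 = 752.00 Tg N/yr.
Box F throughput = its input = 752.00 Tg N/yr; τ = 174300 / 752.00 = 231.8 yr.

232 yr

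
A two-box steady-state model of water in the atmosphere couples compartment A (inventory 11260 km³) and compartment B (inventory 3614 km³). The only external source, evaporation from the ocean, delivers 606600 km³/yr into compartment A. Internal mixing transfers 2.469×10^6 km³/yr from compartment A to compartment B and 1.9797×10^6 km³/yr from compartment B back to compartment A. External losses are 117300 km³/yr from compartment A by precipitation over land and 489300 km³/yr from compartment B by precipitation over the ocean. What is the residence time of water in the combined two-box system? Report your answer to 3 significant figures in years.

Residence time in the combined system uses the total inventory and the total *external* removal — internal exchanges between the two boxes cancel.
M_total = 11260 + 3614 = 14874 km³.
ΣF_external_out = 117300 + 489300 = 606600 km³/yr.
τ = M_total / ΣF_ext = 14874 / 606600 = 0.02452 yr.

0.0245 yr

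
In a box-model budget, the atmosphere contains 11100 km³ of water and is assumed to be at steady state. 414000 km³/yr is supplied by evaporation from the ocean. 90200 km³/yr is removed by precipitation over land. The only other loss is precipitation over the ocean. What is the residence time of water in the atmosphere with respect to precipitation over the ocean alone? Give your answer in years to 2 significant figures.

0.034 yr

At steady state ΣF_in = ΣF_out.
ΣF_in = 414000 km³/yr.
Precipitation over the ocean flux = ΣF_in − (90200) = 414000 − 90200 = 323800 km³/yr.
τ = M / F = 11100 / 323800 = 0.03428 yr.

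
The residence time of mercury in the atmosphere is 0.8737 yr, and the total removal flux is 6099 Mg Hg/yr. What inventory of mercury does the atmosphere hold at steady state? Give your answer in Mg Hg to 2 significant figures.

5300 Mg Hg

τ = M/F ⇒ M = τ × F = 0.8737 × 6099 = 5329 Mg Hg.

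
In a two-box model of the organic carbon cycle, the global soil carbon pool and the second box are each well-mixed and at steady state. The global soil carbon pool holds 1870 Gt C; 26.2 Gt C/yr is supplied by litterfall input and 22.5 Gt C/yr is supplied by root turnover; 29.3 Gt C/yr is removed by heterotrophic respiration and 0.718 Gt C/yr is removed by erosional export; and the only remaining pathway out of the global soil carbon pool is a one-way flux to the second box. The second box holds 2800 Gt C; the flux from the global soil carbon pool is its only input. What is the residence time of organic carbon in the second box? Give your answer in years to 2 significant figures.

Balance the global soil carbon pool: ΣF_in = 26.2 + 22.5 = 48.700 Gt C/yr.
Flux to the second box = ΣF_in − (29.3 + 0.718) = 18.682 Gt C/yr.
At steady state the output of the second box equals its input, 18.682 Gt C/yr.
τ = M / F = 2800 / 18.682 = 149.9 yr.

150 yr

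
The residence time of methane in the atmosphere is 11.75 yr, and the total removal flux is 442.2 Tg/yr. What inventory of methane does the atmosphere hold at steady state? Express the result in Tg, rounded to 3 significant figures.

τ = M/F ⇒ M = τ × F = 11.75 × 442.2 = 5196 Tg.

5200 Tg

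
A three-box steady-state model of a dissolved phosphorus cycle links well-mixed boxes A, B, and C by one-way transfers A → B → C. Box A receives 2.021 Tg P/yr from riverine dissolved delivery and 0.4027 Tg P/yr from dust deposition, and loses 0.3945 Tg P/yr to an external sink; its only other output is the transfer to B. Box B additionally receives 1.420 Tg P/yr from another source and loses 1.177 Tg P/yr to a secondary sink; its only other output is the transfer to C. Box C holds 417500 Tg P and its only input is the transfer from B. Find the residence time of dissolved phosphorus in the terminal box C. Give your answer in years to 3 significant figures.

Box A: F(A→B) = (2.021 + 0.4027) − 0.3945 = 2.0292 Tg P/yr.
Box B: F(B→C) = (2.0292 + 1.420) − 1.177 = 2.2722 Tg P/yr.
Box C throughput = its input = 2.2722 Tg P/yr; τ = 417500 / 2.2722 = 183700 yr.

184000 yr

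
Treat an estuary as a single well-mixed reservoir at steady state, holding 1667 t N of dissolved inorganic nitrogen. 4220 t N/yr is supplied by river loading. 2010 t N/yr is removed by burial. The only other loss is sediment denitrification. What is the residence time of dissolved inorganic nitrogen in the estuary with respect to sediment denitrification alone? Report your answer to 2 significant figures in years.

At steady state ΣF_in = ΣF_out.
ΣF_in = 4220.0 t N/yr.
Sediment denitrification flux = ΣF_in − (2010) = 4220.0 − 2010 = 2210 t N/yr.
τ = M / F = 1667 / 2210 = 0.7543 yr.

0.75 yr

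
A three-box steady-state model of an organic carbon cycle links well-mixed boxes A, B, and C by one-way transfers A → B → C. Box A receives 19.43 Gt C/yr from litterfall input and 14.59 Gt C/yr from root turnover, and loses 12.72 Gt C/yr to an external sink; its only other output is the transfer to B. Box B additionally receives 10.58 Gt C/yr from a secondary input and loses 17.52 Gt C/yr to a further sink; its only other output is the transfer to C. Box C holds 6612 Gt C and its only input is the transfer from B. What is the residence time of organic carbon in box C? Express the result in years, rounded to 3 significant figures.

460 yr

Box A: F(A→B) = (19.43 + 14.59) − 12.72 = 21.300 Gt C/yr.
Box B: F(B→C) = (21.300 + 10.58) − 17.52 = 14.360 Gt C/yr.
Box C throughput = its input = 14.360 Gt C/yr; τ = 6612 / 14.360 = 460.4 yr.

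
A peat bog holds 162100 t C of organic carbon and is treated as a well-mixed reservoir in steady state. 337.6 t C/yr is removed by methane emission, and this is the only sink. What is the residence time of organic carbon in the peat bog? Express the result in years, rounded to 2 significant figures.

τ = M / F = 162100 / 337.6 = 480.2 yr.

480 yr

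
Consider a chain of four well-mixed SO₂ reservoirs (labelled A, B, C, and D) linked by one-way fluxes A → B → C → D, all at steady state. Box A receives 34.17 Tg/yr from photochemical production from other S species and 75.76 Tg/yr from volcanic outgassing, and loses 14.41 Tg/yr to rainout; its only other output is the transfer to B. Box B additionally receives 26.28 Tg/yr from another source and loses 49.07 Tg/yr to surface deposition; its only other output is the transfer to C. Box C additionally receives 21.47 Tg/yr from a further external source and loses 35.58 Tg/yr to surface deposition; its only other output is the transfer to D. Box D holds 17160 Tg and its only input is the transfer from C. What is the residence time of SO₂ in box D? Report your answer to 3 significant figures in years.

293 yr

Box A: F(A→B) = (34.17 + 75.76) − 14.41 = 95.520 Tg/yr.
Box B: F(B→C) = (95.520 + 26.28) − 49.07 = 72.730 Tg/yr.
Box C: F(C→D) = (72.730 + 21.47) − 35.58 = 58.620 Tg/yr.
Box D throughput = its input = 58.620 Tg/yr; τ = 17160 / 58.620 = 292.7 yr.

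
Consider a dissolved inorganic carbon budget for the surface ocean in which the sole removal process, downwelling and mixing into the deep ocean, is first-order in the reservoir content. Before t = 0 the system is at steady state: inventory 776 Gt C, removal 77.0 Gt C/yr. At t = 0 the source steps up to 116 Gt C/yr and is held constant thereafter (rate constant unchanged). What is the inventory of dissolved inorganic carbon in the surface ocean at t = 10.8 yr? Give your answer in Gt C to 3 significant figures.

τ = M₀/F₀ = 776/77.0 = 10.08 yr; rate constant k = 1/τ.
New steady state M_∞ = F₁/k = F₁·τ = 116 × 10.08 = 1169.0 Gt C.
M(t) = M_∞ + (M₀ − M_∞)·e^(−t/τ); t/τ = 10.8/10.08 = 1.072, so e^(−t/τ) = 0.3424.
M(t) = 1169.0 − 393.0 × 0.3424 = 1034.4 Gt C.

1030 Gt C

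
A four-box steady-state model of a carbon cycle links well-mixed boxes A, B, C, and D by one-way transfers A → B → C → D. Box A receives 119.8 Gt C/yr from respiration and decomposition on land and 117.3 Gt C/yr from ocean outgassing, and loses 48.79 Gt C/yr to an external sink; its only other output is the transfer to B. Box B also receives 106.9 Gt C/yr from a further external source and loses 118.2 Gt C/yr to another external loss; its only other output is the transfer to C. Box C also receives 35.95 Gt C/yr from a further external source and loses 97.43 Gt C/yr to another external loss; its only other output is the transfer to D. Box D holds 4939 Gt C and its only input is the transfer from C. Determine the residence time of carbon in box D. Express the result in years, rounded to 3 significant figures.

42.8 yr

Box A: F(A→B) = (119.8 + 117.3) − 48.79 = 188.31 Gt C/yr.
Box B: F(B→C) = (188.31 + 106.9) − 118.2 = 177.01 Gt C/yr.
Box C: F(C→D) = (177.01 + 35.95) − 97.43 = 115.53 Gt C/yr.
Box D throughput = its input = 115.53 Gt C/yr; τ = 4939 / 115.53 = 42.75 yr.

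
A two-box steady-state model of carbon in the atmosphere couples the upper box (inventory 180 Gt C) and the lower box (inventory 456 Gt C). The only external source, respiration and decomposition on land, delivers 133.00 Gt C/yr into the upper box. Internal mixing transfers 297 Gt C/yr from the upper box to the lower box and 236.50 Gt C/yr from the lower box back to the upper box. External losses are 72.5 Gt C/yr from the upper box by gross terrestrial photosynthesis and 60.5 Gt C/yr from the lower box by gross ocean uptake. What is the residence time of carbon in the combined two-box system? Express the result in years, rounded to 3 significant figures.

4.78 yr

Treat the two boxes together as one reservoir: the mixing fluxes between them are internal recycling, so τ = ΣM / Σ(external losses).
M_total = 180 + 456 = 636.00 Gt C.
ΣF_external_out = 72.5 + 60.5 = 133.00 Gt C/yr.
τ = M_total / ΣF_ext = 636.00 / 133.00 = 4.782 yr.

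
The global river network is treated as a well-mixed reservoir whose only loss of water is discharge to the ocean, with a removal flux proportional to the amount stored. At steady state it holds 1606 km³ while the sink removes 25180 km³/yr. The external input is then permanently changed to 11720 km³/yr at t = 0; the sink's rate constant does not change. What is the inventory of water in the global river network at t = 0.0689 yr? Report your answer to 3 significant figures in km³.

1040 km³

Residence time τ = M₀/F₀ = 0.06378 yr. The eventual steady state is M_∞ = M₀·(F₁/F₀) = 1606 × 11720/25180 = 747.51 km³.
The anomaly ΔM(t) = M(t) − M_∞ decays as ΔM₀·e^(−t/τ) with ΔM₀ = 1606 − 747.51 = 858.5 km³.
At t = 0.0689 yr, e^(−t/τ) = e^(−1.080) = 0.3395, so ΔM = 291.5 km³ and M = 747.51 + 291.5 = 1039.0 km³.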